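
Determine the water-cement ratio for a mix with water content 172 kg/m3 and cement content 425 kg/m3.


w/c = water / cement
w/c = 172 / 425 = 0.405

0.405


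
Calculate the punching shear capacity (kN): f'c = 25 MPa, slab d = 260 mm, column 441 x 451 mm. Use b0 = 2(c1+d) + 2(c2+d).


b0 = 2*(441 + 260) + 2*(451 + 260) = 2824 mm
Vc = 0.33 * sqrt(25) * 2824 * 260 / 1000
= 1211.5 kN

1211.5


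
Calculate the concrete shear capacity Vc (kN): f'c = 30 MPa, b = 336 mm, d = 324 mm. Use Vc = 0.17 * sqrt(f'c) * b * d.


Vc = 0.17 * sqrt(30) * 336 * 324 / 1000
= 101.37 kN

101.37


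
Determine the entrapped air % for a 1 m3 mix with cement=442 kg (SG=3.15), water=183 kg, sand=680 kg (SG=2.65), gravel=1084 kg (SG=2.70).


Vol cement = 442 / (3.15 * 1000) = 0.140317 m3
Vol water = 183 / 1000 = 0.183 m3
Vol sand = 680 / (2.65 * 1000) = 0.256604 m3
Vol gravel = 1084 / (2.70 * 1000) = 0.401481 m3
Total solid + water volume = 0.981403 m3
Air = (1 - 0.981403) * 100 = 1.86%

1.86


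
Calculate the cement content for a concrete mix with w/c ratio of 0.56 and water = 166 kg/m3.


Cement = water / (w/c)
= 166 / 0.56
= 296.4 kg/m3

296.4


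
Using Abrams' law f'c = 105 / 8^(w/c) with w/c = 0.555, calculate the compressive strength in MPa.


f'c = 105 / 8^0.555
= 105 / 3.171
= 33.11 MPa

33.11


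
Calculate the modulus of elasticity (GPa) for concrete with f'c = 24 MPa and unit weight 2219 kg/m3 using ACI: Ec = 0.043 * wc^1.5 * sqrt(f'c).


Ec = 0.043 * 2219^1.5 * sqrt(24) / 1000
= 22.02 GPa

22.02


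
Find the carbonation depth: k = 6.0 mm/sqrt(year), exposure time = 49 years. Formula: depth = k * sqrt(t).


depth = k * sqrt(t)
= 6.0 * sqrt(49)
= 42.0 mm

42.0


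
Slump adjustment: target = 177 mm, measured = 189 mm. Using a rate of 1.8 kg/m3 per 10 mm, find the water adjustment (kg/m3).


Difference = 177 - 189 = -12 mm
Water adjustment = -12 * 1.8 / 10 = -2.2 kg/m3

-2.2


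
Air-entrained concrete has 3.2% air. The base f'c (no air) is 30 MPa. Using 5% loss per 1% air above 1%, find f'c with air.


Strength loss = (3.2 - 1) * 5 = 11.0%
f'c = 30 * (1 - 11.0/100)
= 26.7 MPa

26.7


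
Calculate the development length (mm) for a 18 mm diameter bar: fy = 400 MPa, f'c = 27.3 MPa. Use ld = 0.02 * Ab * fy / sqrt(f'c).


Ab = pi * 18^2 / 4 = 254.469 mm2
ld = 0.02 * 254.469 * 400 / sqrt(27.3)
= 389.6 mm

389.6


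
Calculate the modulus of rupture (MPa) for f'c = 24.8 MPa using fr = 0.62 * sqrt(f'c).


fr = 0.62 * sqrt(24.8)
= 3.088 MPa

3.088


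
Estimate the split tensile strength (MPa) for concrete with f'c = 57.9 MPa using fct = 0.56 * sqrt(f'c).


fct = 0.56 * sqrt(57.9)
= 0.56 * 7.609
= 4.261 MPa

4.261


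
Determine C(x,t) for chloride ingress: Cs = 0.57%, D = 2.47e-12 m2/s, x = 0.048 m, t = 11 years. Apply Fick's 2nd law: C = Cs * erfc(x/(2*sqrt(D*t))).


t_seconds = 11 * 365.25 * 24 * 3600 = 347133600.0 s
arg = 0.048 / (2 * sqrt(2.47e-12 * 347133600.0))
= 0.8196
erfc(0.8196) = 0.2464
C = 0.57 * 0.2464 = 0.1405%

0.1405


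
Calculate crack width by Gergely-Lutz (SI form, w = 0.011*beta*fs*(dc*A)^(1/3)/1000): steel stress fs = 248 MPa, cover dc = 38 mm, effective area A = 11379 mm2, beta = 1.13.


w = 0.011 * beta * fs * (dc * A)^(1/3) / 1000
= 0.011 * 1.13 * 248 * (38 * 11379)^(1/3) / 1000
= 0.233 mm

0.233


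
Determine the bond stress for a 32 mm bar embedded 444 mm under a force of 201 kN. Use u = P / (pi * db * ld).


u = P / (pi * db * ld)
= 201 * 1000 / (pi * 32 * 444)
= 4.503 MPa

4.503


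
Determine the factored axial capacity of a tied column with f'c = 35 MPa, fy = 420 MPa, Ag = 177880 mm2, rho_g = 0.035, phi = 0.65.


Ast = rho * Ag = 0.035 * 177880 = 6225.8 mm2
phi*Pn = 0.65 * 0.80 * (0.85 * 35 * (177880 - 6225.8) + 420 * 6225.8) / 1000
= 4015.21 kN

4015.21


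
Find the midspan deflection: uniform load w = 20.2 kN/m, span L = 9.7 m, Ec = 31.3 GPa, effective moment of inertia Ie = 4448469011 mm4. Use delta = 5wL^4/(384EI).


Convert: L = 9.7 m = 9700 mm, Ec = 31.3 GPa = 31300 MPa
delta = 5 * 20.2 * 9700^4 / (384 * 31300 * 4448469011)
= 16.72 mm

16.72


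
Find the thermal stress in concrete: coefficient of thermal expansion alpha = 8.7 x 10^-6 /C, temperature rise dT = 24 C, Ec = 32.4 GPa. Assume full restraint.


sigma = alpha * dT * Ec
= 8.7e-6 * 24 * 32.4 * 1000
= 6.765 MPa

6.765


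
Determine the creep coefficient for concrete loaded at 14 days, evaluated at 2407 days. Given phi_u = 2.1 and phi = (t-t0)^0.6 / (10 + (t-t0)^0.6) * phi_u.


dt = 2407 - 14 = 2393
phi = 2393^0.6 / (10 + 2393^0.6) * 2.1
= 1.92

1.92


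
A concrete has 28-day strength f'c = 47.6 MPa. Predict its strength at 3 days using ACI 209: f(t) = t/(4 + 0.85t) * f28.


f(3) = 3 / (4 + 0.85 * 3) * 47.6
= 3 / 6.55 * 47.6
= 21.8 MPa

21.8


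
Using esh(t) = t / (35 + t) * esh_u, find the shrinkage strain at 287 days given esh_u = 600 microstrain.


esh(287) = 287 / (35 + 287) * 600
= 287 / 322 * 600
= 534.8 microstrain

534.8


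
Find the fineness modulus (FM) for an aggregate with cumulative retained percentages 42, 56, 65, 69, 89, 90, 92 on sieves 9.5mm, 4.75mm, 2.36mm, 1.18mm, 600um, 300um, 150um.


FM = sum(cumulative % retained) / 100
= 503 / 100
= 5.03

5.03


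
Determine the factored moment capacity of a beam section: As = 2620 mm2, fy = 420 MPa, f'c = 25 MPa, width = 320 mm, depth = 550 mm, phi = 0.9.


a = As * fy / (0.85 * f'c * b)
= 2620 * 420 / (0.85 * 25 * 320)
= 161.8235 mm
Mn = As * fy * (d - a/2) / 10^6
= 516.1847 kN-m
phi*Mn = 0.9 * 516.1847 = 464.57 kN-m

464.57


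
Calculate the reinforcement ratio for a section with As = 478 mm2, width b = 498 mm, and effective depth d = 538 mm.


rho = As / (b * d)
= 478 / (498 * 538)
= 0.0018

0.0018


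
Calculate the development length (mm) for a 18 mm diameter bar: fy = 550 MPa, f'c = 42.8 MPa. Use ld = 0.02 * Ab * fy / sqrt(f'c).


Ab = pi * 18^2 / 4 = 254.469 mm2
ld = 0.02 * 254.469 * 550 / sqrt(42.8)
= 427.9 mm

427.9


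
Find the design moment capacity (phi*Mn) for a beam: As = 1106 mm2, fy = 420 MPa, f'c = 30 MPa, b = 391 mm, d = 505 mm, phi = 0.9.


a = As * fy / (0.85 * f'c * b)
= 1106 * 420 / (0.85 * 30 * 391)
= 46.5894 mm
Mn = As * fy * (d - a/2) / 10^6
= 223.7617 kN-m
phi*Mn = 0.9 * 223.7617 = 201.39 kN-m

201.39


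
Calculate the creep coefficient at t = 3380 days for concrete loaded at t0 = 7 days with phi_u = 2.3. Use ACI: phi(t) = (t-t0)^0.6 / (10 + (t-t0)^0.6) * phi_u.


dt = 3380 - 7 = 3373
phi = 3373^0.6 / (10 + 3373^0.6) * 2.3
= 2.137

2.137


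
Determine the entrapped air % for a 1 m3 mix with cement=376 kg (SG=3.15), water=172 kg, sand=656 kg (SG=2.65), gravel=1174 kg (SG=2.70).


Vol cement = 376 / (3.15 * 1000) = 0.119365 m3
Vol water = 172 / 1000 = 0.172 m3
Vol sand = 656 / (2.65 * 1000) = 0.247547 m3
Vol gravel = 1174 / (2.70 * 1000) = 0.434815 m3
Total solid + water volume = 0.973727 m3
Air = (1 - 0.973727) * 100 = 2.63%

2.63


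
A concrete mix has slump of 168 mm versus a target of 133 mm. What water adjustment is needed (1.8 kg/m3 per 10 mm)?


Difference = 133 - 168 = -35 mm
Water adjustment = -35 * 1.8 / 10 = -6.3 kg/m3

-6.3


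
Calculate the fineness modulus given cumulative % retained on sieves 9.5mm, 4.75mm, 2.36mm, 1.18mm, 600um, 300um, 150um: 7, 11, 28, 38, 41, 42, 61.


FM = sum(cumulative % retained) / 100
= 228 / 100
= 2.28

2.28


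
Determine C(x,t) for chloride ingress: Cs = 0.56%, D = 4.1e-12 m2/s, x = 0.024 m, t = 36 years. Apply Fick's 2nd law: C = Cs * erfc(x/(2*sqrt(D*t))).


t_seconds = 36 * 365.25 * 24 * 3600 = 1136073600.0 s
arg = 0.024 / (2 * sqrt(4.1e-12 * 1136073600.0))
= 0.1758
erfc(0.1758) = 0.8036
C = 0.56 * 0.8036 = 0.45%

0.45


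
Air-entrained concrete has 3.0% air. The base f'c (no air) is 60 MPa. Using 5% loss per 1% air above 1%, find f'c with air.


Strength loss = (3.0 - 1) * 5 = 10.0%
f'c = 60 * (1 - 10.0/100)
= 54.0 MPa

54.0


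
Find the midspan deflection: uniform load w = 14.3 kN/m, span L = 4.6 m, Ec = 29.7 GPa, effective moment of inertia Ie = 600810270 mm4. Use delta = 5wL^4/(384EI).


Convert: L = 4.6 m = 4600 mm, Ec = 29.7 GPa = 29700 MPa
delta = 5 * 14.3 * 4600^4 / (384 * 29700 * 600810270)
= 4.67 mm

4.67


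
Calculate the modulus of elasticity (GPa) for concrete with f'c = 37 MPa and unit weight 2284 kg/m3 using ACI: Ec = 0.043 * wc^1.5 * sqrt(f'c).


Ec = 0.043 * 2284^1.5 * sqrt(37) / 1000
= 28.55 GPa

28.55


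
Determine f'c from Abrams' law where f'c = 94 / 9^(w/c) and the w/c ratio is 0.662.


f'c = 94 / 9^0.662
= 94 / 4.283
= 21.95 MPa

21.95


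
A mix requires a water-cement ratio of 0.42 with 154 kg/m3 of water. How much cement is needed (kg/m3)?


Cement = water / (w/c)
= 154 / 0.42
= 366.7 kg/m3

366.7


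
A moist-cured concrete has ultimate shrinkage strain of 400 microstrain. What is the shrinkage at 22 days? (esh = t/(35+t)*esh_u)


esh(22) = 22 / (35 + 22) * 400
= 22 / 57 * 400
= 154.4 microstrain

154.4


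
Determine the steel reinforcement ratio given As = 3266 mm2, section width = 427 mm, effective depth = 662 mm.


rho = As / (b * d)
= 3266 / (427 * 662)
= 0.0116

0.0116


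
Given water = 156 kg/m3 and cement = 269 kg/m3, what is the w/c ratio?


w/c = water / cement
w/c = 156 / 269 = 0.58

0.58


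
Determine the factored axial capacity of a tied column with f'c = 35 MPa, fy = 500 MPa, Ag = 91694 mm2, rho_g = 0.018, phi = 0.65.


Ast = rho * Ag = 0.018 * 91694 = 1650.492 mm2
phi*Pn = 0.65 * 0.80 * (0.85 * 35 * (91694 - 1650.492) + 500 * 1650.492) / 1000
= 1822.1 kN

1822.1


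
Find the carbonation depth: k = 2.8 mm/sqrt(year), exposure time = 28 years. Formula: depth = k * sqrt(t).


depth = k * sqrt(t)
= 2.8 * sqrt(28)
= 14.82 mm

14.82


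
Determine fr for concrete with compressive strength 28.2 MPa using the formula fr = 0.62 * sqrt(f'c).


fr = 0.62 * sqrt(28.2)
= 3.292 MPa

3.292


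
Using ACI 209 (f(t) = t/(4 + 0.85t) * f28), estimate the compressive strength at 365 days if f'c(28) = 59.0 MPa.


f(365) = 365 / (4 + 0.85 * 365) * 59.0
= 365 / 314.25 * 59.0
= 68.53 MPa

68.53


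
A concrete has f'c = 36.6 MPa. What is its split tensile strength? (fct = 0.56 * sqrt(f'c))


fct = 0.56 * sqrt(36.6)
= 0.56 * 6.05
= 3.388 MPa

3.388


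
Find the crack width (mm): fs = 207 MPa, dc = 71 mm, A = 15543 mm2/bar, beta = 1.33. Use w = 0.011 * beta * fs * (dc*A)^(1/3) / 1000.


w = 0.011 * beta * fs * (dc * A)^(1/3) / 1000
= 0.011 * 1.33 * 207 * (71 * 15543)^(1/3) / 1000
= 0.313 mm

0.313


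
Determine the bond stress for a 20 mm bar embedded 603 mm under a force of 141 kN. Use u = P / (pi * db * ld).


u = P / (pi * db * ld)
= 141 * 1000 / (pi * 20 * 603)
= 3.722 MPa

3.722


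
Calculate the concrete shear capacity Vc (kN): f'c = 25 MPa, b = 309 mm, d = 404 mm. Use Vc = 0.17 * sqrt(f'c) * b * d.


Vc = 0.17 * sqrt(25) * 309 * 404 / 1000
= 106.11 kN

106.11


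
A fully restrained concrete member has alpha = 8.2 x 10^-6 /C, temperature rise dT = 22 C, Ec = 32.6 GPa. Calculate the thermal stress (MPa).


sigma = alpha * dT * Ec
= 8.2e-6 * 22 * 32.6 * 1000
= 5.881 MPa

5.881


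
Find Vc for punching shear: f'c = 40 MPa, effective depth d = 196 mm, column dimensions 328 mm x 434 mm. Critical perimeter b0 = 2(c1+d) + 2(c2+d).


b0 = 2*(328 + 196) + 2*(434 + 196) = 2308 mm
Vc = 0.33 * sqrt(40) * 2308 * 196 / 1000
= 944.14 kN

944.14


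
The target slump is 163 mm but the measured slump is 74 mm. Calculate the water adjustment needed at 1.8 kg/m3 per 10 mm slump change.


Difference = 163 - 74 = 89 mm
Water adjustment = 89 * 1.8 / 10 = 16.0 kg/m3

16.0


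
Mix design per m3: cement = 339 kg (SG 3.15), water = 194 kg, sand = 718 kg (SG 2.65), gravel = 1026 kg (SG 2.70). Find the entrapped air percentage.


Vol cement = 339 / (3.15 * 1000) = 0.107619 m3
Vol water = 194 / 1000 = 0.194 m3
Vol sand = 718 / (2.65 * 1000) = 0.270943 m3
Vol gravel = 1026 / (2.70 * 1000) = 0.38 m3
Total solid + water volume = 0.952562 m3
Air = (1 - 0.952562) * 100 = 4.74%

4.74


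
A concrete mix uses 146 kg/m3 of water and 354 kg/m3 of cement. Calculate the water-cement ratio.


w/c = water / cement
w/c = 146 / 354 = 0.412

0.412


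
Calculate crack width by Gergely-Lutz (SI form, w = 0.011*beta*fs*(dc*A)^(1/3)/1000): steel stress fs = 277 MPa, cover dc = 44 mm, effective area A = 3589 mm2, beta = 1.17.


w = 0.011 * beta * fs * (dc * A)^(1/3) / 1000
= 0.011 * 1.17 * 277 * (44 * 3589)^(1/3) / 1000
= 0.193 mm

0.193


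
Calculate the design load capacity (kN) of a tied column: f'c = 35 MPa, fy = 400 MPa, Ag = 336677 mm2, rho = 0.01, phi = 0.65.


Ast = rho * Ag = 0.01 * 336677 = 3366.77 mm2
phi*Pn = 0.65 * 0.80 * (0.85 * 35 * (336677 - 3366.77) + 400 * 3366.77) / 1000
= 5856.6 kN

5856.6


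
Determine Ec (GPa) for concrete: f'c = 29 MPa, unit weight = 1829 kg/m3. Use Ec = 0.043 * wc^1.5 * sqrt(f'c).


Ec = 0.043 * 1829^1.5 * sqrt(29) / 1000
= 18.11 GPa

18.11


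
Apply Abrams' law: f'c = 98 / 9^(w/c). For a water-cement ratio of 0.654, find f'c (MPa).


f'c = 98 / 9^0.654
= 98 / 4.208
= 23.29 MPa

23.29


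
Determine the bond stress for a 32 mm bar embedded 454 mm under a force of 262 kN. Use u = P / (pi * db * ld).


u = P / (pi * db * ld)
= 262 * 1000 / (pi * 32 * 454)
= 5.74 MPa

5.74


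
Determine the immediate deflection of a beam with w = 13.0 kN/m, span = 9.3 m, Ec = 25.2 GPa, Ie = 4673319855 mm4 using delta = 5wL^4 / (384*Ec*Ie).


Convert: L = 9.3 m = 9300 mm, Ec = 25.2 GPa = 25200 MPa
delta = 5 * 13.0 * 9300^4 / (384 * 25200 * 4673319855)
= 10.75 mm

10.75


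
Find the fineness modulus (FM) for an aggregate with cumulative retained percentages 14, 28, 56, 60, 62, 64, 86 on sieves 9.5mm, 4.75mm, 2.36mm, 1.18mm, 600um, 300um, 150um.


FM = sum(cumulative % retained) / 100
= 370 / 100
= 3.7

3.7


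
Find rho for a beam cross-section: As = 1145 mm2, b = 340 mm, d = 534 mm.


rho = As / (b * d)
= 1145 / (340 * 534)
= 0.0063

0.0063


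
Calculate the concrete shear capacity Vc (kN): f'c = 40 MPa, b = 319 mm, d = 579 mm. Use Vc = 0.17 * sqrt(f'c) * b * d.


Vc = 0.17 * sqrt(40) * 319 * 579 / 1000
= 198.59 kN

198.59


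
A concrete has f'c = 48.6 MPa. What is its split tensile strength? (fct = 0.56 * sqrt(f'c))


fct = 0.56 * sqrt(48.6)
= 0.56 * 6.971
= 3.904 MPa

3.904


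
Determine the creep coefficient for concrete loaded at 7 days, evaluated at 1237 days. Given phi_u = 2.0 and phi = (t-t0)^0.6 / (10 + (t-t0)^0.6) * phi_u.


dt = 1237 - 7 = 1230
phi = 1230^0.6 / (10 + 1230^0.6) * 2.0
= 1.754

1.754


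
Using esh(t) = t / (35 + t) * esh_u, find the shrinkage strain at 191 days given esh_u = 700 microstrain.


esh(191) = 191 / (35 + 191) * 700
= 191 / 226 * 700
= 591.6 microstrain

591.6


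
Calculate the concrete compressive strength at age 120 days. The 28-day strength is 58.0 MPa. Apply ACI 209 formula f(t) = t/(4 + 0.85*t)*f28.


f(120) = 120 / (4 + 0.85 * 120) * 58.0
= 120 / 106.0 * 58.0
= 65.66 MPa

65.66


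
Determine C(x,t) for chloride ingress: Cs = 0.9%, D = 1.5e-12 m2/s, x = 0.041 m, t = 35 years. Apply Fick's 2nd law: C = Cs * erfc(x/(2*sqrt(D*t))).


t_seconds = 35 * 365.25 * 24 * 3600 = 1104516000.0 s
arg = 0.041 / (2 * sqrt(1.5e-12 * 1104516000.0))
= 0.5036
erfc(0.5036) = 0.4763
C = 0.9 * 0.4763 = 0.4287%

0.4287


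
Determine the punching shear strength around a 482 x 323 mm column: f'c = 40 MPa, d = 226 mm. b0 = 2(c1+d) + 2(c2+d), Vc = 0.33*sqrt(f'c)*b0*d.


b0 = 2*(482 + 226) + 2*(323 + 226) = 2514 mm
Vc = 0.33 * sqrt(40) * 2514 * 226 / 1000
= 1185.82 kN

1185.82


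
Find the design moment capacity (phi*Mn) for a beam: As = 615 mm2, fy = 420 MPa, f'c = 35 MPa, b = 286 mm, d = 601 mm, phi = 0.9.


a = As * fy / (0.85 * f'c * b)
= 615 * 420 / (0.85 * 35 * 286)
= 30.3579 mm
Mn = As * fy * (d - a/2) / 10^6
= 151.3176 kN-m
phi*Mn = 0.9 * 151.3176 = 136.19 kN-m

136.19


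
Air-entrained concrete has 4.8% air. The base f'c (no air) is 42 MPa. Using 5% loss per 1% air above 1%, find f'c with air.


Strength loss = (4.8 - 1) * 5 = 19.0%
f'c = 42 * (1 - 19.0/100)
= 34.02 MPa

34.02


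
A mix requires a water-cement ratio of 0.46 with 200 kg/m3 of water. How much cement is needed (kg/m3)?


Cement = water / (w/c)
= 200 / 0.46
= 434.8 kg/m3

434.8


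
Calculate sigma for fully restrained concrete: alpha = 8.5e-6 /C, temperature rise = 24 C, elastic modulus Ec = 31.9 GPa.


sigma = alpha * dT * Ec
= 8.5e-6 * 24 * 31.9 * 1000
= 6.508 MPa

6.508


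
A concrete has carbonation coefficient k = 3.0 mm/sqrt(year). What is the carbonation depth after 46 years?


depth = k * sqrt(t)
= 3.0 * sqrt(46)
= 20.35 mm

20.35


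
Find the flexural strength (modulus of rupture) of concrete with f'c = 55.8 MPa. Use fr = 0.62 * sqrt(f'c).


fr = 0.62 * sqrt(55.8)
= 4.631 MPa

4.631


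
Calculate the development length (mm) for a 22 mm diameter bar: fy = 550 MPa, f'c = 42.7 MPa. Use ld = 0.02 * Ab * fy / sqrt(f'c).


Ab = pi * 22^2 / 4 = 380.133 mm2
ld = 0.02 * 380.133 * 550 / sqrt(42.7)
= 639.9 mm

639.9


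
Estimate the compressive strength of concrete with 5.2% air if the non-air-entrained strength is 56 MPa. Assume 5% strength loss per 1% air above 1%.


Strength loss = (5.2 - 1) * 5 = 21.0%
f'c = 56 * (1 - 21.0/100)
= 44.24 MPa

44.24


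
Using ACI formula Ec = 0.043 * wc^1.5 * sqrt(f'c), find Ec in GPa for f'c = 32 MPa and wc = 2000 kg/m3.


Ec = 0.043 * 2000^1.5 * sqrt(32) / 1000
= 21.76 GPa

21.76


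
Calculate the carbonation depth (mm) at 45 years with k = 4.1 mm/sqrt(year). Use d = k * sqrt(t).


depth = k * sqrt(t)
= 4.1 * sqrt(45)
= 27.5 mm

27.5


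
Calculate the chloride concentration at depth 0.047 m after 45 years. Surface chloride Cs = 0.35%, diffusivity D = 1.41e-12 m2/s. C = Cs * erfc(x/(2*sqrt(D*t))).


t_seconds = 45 * 365.25 * 24 * 3600 = 1420092000.0 s
arg = 0.047 / (2 * sqrt(1.41e-12 * 1420092000.0))
= 0.5252
erfc(0.5252) = 0.4577
C = 0.35 * 0.4577 = 0.1602%

0.1602


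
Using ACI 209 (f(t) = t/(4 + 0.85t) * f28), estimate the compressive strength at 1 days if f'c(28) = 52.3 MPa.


f(1) = 1 / (4 + 0.85 * 1) * 52.3
= 1 / 4.85 * 52.3
= 10.78 MPa

10.78


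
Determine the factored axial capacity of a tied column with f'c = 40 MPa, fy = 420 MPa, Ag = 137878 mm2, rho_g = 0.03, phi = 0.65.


Ast = rho * Ag = 0.03 * 137878 = 4136.34 mm2
phi*Pn = 0.65 * 0.80 * (0.85 * 40 * (137878 - 4136.34) + 420 * 4136.34) / 1000
= 3267.93 kN

3267.93


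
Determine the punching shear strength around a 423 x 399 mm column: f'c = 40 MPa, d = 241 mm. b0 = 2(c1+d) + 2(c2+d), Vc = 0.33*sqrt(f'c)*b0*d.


b0 = 2*(423 + 241) + 2*(399 + 241) = 2608 mm
Vc = 0.33 * sqrt(40) * 2608 * 241 / 1000
= 1311.8 kN

1311.8


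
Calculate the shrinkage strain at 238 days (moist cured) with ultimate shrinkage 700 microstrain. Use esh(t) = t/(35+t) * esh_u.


esh(238) = 238 / (35 + 238) * 700
= 238 / 273 * 700
= 610.3 microstrain

610.3


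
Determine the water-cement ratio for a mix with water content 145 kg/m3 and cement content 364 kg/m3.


w/c = water / cement
w/c = 145 / 364 = 0.398

0.398


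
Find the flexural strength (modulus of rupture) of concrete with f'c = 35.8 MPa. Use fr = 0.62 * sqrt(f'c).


fr = 0.62 * sqrt(35.8)
= 3.71 MPa

3.71


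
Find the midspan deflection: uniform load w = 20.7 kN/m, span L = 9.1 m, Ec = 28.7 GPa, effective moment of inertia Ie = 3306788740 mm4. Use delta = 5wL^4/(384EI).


Convert: L = 9.1 m = 9100 mm, Ec = 28.7 GPa = 28700 MPa
delta = 5 * 20.7 * 9100^4 / (384 * 28700 * 3306788740)
= 19.48 mm

19.48


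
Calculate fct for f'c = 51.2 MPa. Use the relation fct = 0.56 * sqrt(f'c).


fct = 0.56 * sqrt(51.2)
= 0.56 * 7.155
= 4.007 MPa

4.007


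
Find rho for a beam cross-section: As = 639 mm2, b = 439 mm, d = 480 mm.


rho = As / (b * d)
= 639 / (439 * 480)
= 0.003

0.003


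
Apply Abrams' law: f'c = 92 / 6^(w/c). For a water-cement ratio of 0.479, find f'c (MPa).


f'c = 92 / 6^0.479
= 92 / 2.359
= 39.0 MPa

39.0


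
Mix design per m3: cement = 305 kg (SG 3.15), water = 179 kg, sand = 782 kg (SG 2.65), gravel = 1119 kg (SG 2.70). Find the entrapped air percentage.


Vol cement = 305 / (3.15 * 1000) = 0.096825 m3
Vol water = 179 / 1000 = 0.179 m3
Vol sand = 782 / (2.65 * 1000) = 0.295094 m3
Vol gravel = 1119 / (2.70 * 1000) = 0.414444 m3
Total solid + water volume = 0.985364 m3
Air = (1 - 0.985364) * 100 = 1.46%

1.46


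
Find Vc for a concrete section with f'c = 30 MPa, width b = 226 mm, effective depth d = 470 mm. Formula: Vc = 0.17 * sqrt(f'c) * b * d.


Vc = 0.17 * sqrt(30) * 226 * 470 / 1000
= 98.9 kN

98.9


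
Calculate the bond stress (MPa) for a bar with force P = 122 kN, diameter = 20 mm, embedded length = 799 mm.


u = P / (pi * db * ld)
= 122 * 1000 / (pi * 20 * 799)
= 2.43 MPa

2.43


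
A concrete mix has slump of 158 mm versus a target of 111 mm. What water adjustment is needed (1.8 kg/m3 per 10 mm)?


Difference = 111 - 158 = -47 mm
Water adjustment = -47 * 1.8 / 10 = -8.5 kg/m3

-8.5


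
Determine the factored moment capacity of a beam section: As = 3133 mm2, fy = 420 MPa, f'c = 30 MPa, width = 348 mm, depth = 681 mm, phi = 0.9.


a = As * fy / (0.85 * f'c * b)
= 3133 * 420 / (0.85 * 30 * 348)
= 148.2826 mm
Mn = As * fy * (d - a/2) / 10^6
= 798.5411 kN-m
phi*Mn = 0.9 * 798.5411 = 718.69 kN-m

718.69


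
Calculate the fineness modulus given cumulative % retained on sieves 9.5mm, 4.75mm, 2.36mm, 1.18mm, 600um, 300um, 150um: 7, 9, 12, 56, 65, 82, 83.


FM = sum(cumulative % retained) / 100
= 314 / 100
= 3.14

3.14


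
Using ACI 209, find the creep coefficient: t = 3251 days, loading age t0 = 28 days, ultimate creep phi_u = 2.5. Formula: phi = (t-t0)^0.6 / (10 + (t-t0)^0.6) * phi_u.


dt = 3251 - 28 = 3223
phi = 3223^0.6 / (10 + 3223^0.6) * 2.5
= 2.318

2.318


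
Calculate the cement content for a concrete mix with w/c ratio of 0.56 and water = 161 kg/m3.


Cement = water / (w/c)
= 161 / 0.56
= 287.5 kg/m3

287.5


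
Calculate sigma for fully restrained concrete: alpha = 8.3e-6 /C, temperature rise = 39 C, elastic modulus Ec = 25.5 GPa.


sigma = alpha * dT * Ec
= 8.3e-6 * 39 * 25.5 * 1000
= 8.254 MPa

8.254


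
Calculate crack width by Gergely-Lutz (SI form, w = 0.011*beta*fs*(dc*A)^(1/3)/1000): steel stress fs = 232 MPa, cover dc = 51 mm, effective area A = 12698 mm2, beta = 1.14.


w = 0.011 * beta * fs * (dc * A)^(1/3) / 1000
= 0.011 * 1.14 * 232 * (51 * 12698)^(1/3) / 1000
= 0.252 mm

0.252


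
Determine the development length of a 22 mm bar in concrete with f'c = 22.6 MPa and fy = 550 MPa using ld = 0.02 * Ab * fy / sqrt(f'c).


Ab = pi * 22^2 / 4 = 380.133 mm2
ld = 0.02 * 380.133 * 550 / sqrt(22.6)
= 879.6 mm

879.6


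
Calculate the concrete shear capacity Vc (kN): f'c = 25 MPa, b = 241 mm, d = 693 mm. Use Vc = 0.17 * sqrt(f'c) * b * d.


Vc = 0.17 * sqrt(25) * 241 * 693 / 1000
= 141.96 kN

141.96


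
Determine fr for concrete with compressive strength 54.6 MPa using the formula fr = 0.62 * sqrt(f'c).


fr = 0.62 * sqrt(54.6)
= 4.581 MPa

4.581


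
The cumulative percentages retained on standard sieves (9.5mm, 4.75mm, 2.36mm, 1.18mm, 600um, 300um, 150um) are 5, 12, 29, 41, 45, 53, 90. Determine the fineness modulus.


FM = sum(cumulative % retained) / 100
= 275 / 100
= 2.75

2.75


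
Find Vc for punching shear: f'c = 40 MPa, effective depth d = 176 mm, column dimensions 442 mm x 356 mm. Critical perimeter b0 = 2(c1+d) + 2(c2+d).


b0 = 2*(442 + 176) + 2*(356 + 176) = 2300 mm
Vc = 0.33 * sqrt(40) * 2300 * 176 / 1000
= 844.86 kN

844.86


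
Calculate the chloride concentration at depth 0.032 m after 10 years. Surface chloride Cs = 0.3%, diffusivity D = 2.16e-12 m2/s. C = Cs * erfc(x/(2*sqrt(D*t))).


t_seconds = 10 * 365.25 * 24 * 3600 = 315576000.0 s
arg = 0.032 / (2 * sqrt(2.16e-12 * 315576000.0))
= 0.6128
erfc(0.6128) = 0.3861
C = 0.3 * 0.3861 = 0.1158%

0.1158


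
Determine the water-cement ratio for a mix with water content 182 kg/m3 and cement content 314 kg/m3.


w/c = water / cement
w/c = 182 / 314 = 0.58

0.58


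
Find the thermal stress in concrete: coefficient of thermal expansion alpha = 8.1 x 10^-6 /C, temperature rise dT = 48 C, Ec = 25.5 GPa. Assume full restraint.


sigma = alpha * dT * Ec
= 8.1e-6 * 48 * 25.5 * 1000
= 9.914 MPa

9.914


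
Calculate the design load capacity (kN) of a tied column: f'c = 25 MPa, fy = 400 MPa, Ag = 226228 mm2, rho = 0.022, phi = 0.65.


Ast = rho * Ag = 0.022 * 226228 = 4977.016 mm2
phi*Pn = 0.65 * 0.80 * (0.85 * 25 * (226228 - 4977.016) + 400 * 4977.016) / 1000
= 3480.04 kN

3480.04


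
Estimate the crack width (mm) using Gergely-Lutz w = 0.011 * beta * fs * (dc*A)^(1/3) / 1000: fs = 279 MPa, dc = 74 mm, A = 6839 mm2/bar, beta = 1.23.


w = 0.011 * beta * fs * (dc * A)^(1/3) / 1000
= 0.011 * 1.23 * 279 * (74 * 6839)^(1/3) / 1000
= 0.301 mm

0.301


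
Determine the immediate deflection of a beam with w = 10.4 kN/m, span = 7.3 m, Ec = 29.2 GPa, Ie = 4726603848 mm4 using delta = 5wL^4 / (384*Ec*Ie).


Convert: L = 7.3 m = 7300 mm, Ec = 29.2 GPa = 29200 MPa
delta = 5 * 10.4 * 7300^4 / (384 * 29200 * 4726603848)
= 2.79 mm

2.79


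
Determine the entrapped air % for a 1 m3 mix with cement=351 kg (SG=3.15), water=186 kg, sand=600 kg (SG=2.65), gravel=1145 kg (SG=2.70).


Vol cement = 351 / (3.15 * 1000) = 0.111429 m3
Vol water = 186 / 1000 = 0.186 m3
Vol sand = 600 / (2.65 * 1000) = 0.226415 m3
Vol gravel = 1145 / (2.70 * 1000) = 0.424074 m3
Total solid + water volume = 0.947918 m3
Air = (1 - 0.947918) * 100 = 5.21%

5.21


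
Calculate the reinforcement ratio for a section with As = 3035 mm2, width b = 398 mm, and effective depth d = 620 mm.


rho = As / (b * d)
= 3035 / (398 * 620)
= 0.0123

0.0123


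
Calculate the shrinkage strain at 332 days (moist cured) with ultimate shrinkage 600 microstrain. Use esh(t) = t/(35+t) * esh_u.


esh(332) = 332 / (35 + 332) * 600
= 332 / 367 * 600
= 542.8 microstrain

542.8


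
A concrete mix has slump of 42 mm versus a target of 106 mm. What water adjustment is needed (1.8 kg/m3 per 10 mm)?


Difference = 106 - 42 = 64 mm
Water adjustment = 64 * 1.8 / 10 = 11.5 kg/m3

11.5


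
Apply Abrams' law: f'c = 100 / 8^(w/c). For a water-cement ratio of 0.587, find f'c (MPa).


f'c = 100 / 8^0.587
= 100 / 3.389
= 29.5 MPa

29.5


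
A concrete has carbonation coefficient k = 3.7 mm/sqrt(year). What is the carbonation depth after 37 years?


depth = k * sqrt(t)
= 3.7 * sqrt(37)
= 22.51 mm

22.51


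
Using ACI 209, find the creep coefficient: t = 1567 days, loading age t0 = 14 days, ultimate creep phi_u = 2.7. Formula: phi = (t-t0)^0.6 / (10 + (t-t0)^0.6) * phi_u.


dt = 1567 - 14 = 1553
phi = 1553^0.6 / (10 + 1553^0.6) * 2.7
= 2.407

2.407


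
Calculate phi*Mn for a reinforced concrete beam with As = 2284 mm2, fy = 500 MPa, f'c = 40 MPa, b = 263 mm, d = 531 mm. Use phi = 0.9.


a = As * fy / (0.85 * f'c * b)
= 2284 * 500 / (0.85 * 40 * 263)
= 127.7119 mm
Mn = As * fy * (d - a/2) / 10^6
= 533.4785 kN-m
phi*Mn = 0.9 * 533.4785 = 480.13 kN-m

480.13


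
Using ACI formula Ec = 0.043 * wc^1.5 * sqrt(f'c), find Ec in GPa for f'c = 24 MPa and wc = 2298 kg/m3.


Ec = 0.043 * 2298^1.5 * sqrt(24) / 1000
= 23.21 GPa

23.21


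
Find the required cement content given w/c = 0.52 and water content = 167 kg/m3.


Cement = water / (w/c)
= 167 / 0.52
= 321.2 kg/m3

321.2


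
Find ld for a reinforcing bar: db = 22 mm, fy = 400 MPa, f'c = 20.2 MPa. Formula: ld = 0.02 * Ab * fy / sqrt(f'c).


Ab = pi * 22^2 / 4 = 380.133 mm2
ld = 0.02 * 380.133 * 400 / sqrt(20.2)
= 676.6 mm

676.6


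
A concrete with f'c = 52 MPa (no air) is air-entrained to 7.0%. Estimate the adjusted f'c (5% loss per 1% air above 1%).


Strength loss = (7.0 - 1) * 5 = 30.0%
f'c = 52 * (1 - 30.0/100)
= 36.4 MPa

36.4


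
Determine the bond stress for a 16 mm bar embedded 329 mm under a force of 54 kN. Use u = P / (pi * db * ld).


u = P / (pi * db * ld)
= 54 * 1000 / (pi * 16 * 329)
= 3.265 MPa

3.265


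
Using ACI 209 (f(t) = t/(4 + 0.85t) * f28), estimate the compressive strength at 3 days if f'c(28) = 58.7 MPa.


f(3) = 3 / (4 + 0.85 * 3) * 58.7
= 3 / 6.55 * 58.7
= 26.89 MPa

26.89


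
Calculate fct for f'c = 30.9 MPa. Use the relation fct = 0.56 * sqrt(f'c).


fct = 0.56 * sqrt(30.9)
= 0.56 * 5.559
= 3.113 MPa

3.113


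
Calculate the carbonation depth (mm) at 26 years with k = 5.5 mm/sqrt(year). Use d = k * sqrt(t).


depth = k * sqrt(t)
= 5.5 * sqrt(26)
= 28.04 mm

28.04


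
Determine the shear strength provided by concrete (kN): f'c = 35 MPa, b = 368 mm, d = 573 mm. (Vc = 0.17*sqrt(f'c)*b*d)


Vc = 0.17 * sqrt(35) * 368 * 573 / 1000
= 212.07 kN

212.07


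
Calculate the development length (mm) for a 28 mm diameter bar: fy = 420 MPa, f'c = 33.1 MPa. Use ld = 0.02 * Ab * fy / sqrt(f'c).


Ab = pi * 28^2 / 4 = 615.752 mm2
ld = 0.02 * 615.752 * 420 / sqrt(33.1)
= 899.0 mm

899.0


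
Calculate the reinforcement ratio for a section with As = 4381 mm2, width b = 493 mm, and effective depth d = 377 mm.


rho = As / (b * d)
= 4381 / (493 * 377)
= 0.0236

0.0236


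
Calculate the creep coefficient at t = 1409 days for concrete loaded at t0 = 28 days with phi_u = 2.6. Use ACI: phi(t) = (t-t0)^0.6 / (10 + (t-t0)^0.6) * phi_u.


dt = 1409 - 28 = 1381
phi = 1381^0.6 / (10 + 1381^0.6) * 2.6
= 2.3

2.3


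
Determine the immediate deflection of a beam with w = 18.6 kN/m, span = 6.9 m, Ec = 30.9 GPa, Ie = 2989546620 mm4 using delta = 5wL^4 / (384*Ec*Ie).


Convert: L = 6.9 m = 6900 mm, Ec = 30.9 GPa = 30900 MPa
delta = 5 * 18.6 * 6900^4 / (384 * 30900 * 2989546620)
= 5.94 mm

5.94


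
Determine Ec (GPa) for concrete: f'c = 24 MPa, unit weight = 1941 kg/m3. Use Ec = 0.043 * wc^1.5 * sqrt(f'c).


Ec = 0.043 * 1941^1.5 * sqrt(24) / 1000
= 18.01 GPa

18.01


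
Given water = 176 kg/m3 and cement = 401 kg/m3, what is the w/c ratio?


w/c = water / cement
w/c = 176 / 401 = 0.439

0.439


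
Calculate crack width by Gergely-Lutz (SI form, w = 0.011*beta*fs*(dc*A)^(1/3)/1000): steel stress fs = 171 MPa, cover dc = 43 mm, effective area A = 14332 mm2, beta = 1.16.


w = 0.011 * beta * fs * (dc * A)^(1/3) / 1000
= 0.011 * 1.16 * 171 * (43 * 14332)^(1/3) / 1000
= 0.186 mm

0.186


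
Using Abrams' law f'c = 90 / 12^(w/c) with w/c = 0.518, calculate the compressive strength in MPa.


f'c = 90 / 12^0.518
= 90 / 3.623
= 24.84 MPa

24.84


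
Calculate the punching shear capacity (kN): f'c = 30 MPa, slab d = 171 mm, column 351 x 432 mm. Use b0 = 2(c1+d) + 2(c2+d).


b0 = 2*(351 + 171) + 2*(432 + 171) = 2250 mm
Vc = 0.33 * sqrt(30) * 2250 * 171 / 1000
= 695.43 kN

695.43


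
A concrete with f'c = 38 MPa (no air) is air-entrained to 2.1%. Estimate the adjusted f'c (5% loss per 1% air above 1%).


Strength loss = (2.1 - 1) * 5 = 5.5%
f'c = 38 * (1 - 5.5/100)
= 35.91 MPa

35.91


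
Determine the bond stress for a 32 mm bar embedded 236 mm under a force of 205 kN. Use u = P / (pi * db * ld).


u = P / (pi * db * ld)
= 205 * 1000 / (pi * 32 * 236)
= 8.641 MPa

8.641


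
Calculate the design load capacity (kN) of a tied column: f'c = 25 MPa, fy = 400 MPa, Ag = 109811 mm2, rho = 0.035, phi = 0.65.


Ast = rho * Ag = 0.035 * 109811 = 3843.385 mm2
phi*Pn = 0.65 * 0.80 * (0.85 * 25 * (109811 - 3843.385) + 400 * 3843.385) / 1000
= 1970.37 kN

1970.37


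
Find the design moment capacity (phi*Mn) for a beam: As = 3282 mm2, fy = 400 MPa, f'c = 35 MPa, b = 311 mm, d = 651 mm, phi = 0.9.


a = As * fy / (0.85 * f'c * b)
= 3282 * 400 / (0.85 * 35 * 311)
= 141.8898 mm
Mn = As * fy * (d - a/2) / 10^6
= 761.4963 kN-m
phi*Mn = 0.9 * 761.4963 = 685.35 kN-m

685.35


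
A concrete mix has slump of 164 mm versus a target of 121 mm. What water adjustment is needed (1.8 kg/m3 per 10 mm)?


Difference = 121 - 164 = -43 mm
Water adjustment = -43 * 1.8 / 10 = -7.7 kg/m3

-7.7


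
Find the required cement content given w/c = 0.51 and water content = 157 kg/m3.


Cement = water / (w/c)
= 157 / 0.51
= 307.8 kg/m3

307.8


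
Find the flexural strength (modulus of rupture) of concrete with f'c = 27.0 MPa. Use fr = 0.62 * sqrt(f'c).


fr = 0.62 * sqrt(27.0)
= 3.222 MPa

3.222


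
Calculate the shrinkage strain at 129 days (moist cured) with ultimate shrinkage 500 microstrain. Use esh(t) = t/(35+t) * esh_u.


esh(129) = 129 / (35 + 129) * 500
= 129 / 164 * 500
= 393.3 microstrain

393.3


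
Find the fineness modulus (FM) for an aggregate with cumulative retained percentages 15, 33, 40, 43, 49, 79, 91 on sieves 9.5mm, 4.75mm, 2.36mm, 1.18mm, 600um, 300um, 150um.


FM = sum(cumulative % retained) / 100
= 350 / 100
= 3.5

3.5


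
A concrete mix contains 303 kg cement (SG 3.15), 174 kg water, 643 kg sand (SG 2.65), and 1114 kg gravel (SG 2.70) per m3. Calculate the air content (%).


Vol cement = 303 / (3.15 * 1000) = 0.09619 m3
Vol water = 174 / 1000 = 0.174 m3
Vol sand = 643 / (2.65 * 1000) = 0.242642 m3
Vol gravel = 1114 / (2.70 * 1000) = 0.412593 m3
Total solid + water volume = 0.925425 m3
Air = (1 - 0.925425) * 100 = 7.46%

7.46


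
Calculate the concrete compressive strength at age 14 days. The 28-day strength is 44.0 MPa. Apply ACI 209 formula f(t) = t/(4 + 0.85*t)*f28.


f(14) = 14 / (4 + 0.85 * 14) * 44.0
= 14 / 15.9 * 44.0
= 38.74 MPa

38.74


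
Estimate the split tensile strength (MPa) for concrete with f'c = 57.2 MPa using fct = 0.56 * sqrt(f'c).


fct = 0.56 * sqrt(57.2)
= 0.56 * 7.563
= 4.235 MPa

4.235


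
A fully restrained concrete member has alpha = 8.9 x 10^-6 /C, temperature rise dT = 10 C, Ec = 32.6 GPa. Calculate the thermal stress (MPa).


sigma = alpha * dT * Ec
= 8.9e-6 * 10 * 32.6 * 1000
= 2.901 MPa

2.901


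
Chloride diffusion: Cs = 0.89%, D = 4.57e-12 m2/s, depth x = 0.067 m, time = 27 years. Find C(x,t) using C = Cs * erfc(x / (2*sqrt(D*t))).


t_seconds = 27 * 365.25 * 24 * 3600 = 852055200.0 s
arg = 0.067 / (2 * sqrt(4.57e-12 * 852055200.0))
= 0.5368
erfc(0.5368) = 0.4477
C = 0.89 * 0.4477 = 0.3985%

0.3985


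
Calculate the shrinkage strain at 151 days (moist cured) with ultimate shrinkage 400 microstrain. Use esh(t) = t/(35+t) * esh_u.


esh(151) = 151 / (35 + 151) * 400
= 151 / 186 * 400
= 324.7 microstrain

324.7


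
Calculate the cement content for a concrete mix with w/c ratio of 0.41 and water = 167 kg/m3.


Cement = water / (w/c)
= 167 / 0.41
= 407.3 kg/m3

407.3


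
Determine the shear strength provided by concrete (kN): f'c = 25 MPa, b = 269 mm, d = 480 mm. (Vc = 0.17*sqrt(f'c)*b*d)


Vc = 0.17 * sqrt(25) * 269 * 480 / 1000
= 109.75 kN

109.75


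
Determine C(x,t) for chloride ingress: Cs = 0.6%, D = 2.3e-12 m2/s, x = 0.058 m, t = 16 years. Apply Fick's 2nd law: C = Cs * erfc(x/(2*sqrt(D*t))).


t_seconds = 16 * 365.25 * 24 * 3600 = 504921600.0 s
arg = 0.058 / (2 * sqrt(2.3e-12 * 504921600.0))
= 0.851
erfc(0.851) = 0.2288
C = 0.6 * 0.2288 = 0.1373%

0.1373


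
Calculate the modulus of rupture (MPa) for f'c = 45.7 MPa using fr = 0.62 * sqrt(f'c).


fr = 0.62 * sqrt(45.7)
= 4.191 MPa

4.191


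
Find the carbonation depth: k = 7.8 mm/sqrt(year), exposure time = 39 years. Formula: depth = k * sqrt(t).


depth = k * sqrt(t)
= 7.8 * sqrt(39)
= 48.71 mm

48.71


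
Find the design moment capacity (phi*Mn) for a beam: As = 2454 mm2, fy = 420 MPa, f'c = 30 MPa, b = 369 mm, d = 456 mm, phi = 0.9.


a = As * fy / (0.85 * f'c * b)
= 2454 * 420 / (0.85 * 30 * 369)
= 109.5361 mm
Mn = As * fy * (d - a/2) / 10^6
= 413.5417 kN-m
phi*Mn = 0.9 * 413.5417 = 372.19 kN-m

372.19


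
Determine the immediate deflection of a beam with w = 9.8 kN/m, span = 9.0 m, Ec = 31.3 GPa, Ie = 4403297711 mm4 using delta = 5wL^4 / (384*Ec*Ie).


Convert: L = 9.0 m = 9000 mm, Ec = 31.3 GPa = 31300 MPa
delta = 5 * 9.8 * 9000^4 / (384 * 31300 * 4403297711)
= 6.07 mm

6.07


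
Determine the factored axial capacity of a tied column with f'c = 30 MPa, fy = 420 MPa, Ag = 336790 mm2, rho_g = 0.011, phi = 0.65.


Ast = rho * Ag = 0.011 * 336790 = 3704.69 mm2
phi*Pn = 0.65 * 0.80 * (0.85 * 30 * (336790 - 3704.69) + 420 * 3704.69) / 1000
= 5225.82 kN

5225.82


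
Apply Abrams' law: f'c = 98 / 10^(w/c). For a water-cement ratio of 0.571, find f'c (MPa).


f'c = 98 / 10^0.571
= 98 / 3.724
= 26.32 MPa

26.32


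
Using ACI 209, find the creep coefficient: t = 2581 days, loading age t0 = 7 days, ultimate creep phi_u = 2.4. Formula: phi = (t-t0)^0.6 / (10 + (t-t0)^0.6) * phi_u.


dt = 2581 - 7 = 2574
phi = 2574^0.6 / (10 + 2574^0.6) * 2.4
= 2.202

2.202


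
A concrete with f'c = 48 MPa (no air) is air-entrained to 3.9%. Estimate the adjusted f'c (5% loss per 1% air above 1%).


Strength loss = (3.9 - 1) * 5 = 14.5%
f'c = 48 * (1 - 14.5/100)
= 41.04 MPa

41.04


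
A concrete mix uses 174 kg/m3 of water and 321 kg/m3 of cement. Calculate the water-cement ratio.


w/c = water / cement
w/c = 174 / 321 = 0.542

0.542


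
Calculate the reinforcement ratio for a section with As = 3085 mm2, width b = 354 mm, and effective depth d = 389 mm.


rho = As / (b * d)
= 3085 / (354 * 389)
= 0.0224

0.0224


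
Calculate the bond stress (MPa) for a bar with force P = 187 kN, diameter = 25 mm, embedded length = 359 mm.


u = P / (pi * db * ld)
= 187 * 1000 / (pi * 25 * 359)
= 6.632 MPa

6.632


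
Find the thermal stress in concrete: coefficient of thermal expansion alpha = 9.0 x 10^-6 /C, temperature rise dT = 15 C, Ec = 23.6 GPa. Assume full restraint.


sigma = alpha * dT * Ec
= 9.0e-6 * 15 * 23.6 * 1000
= 3.186 MPa

3.186


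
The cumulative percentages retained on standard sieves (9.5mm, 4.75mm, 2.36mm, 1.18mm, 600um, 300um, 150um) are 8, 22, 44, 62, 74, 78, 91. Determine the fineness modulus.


FM = sum(cumulative % retained) / 100
= 379 / 100
= 3.79

3.79


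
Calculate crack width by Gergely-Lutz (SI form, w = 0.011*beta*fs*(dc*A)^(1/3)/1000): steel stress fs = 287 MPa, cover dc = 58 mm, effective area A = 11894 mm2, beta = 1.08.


w = 0.011 * beta * fs * (dc * A)^(1/3) / 1000
= 0.011 * 1.08 * 287 * (58 * 11894)^(1/3) / 1000
= 0.301 mm

0.301


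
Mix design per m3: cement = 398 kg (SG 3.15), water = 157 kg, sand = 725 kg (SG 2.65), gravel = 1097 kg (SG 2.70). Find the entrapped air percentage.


Vol cement = 398 / (3.15 * 1000) = 0.126349 m3
Vol water = 157 / 1000 = 0.157 m3
Vol sand = 725 / (2.65 * 1000) = 0.273585 m3
Vol gravel = 1097 / (2.70 * 1000) = 0.406296 m3
Total solid + water volume = 0.96323 m3
Air = (1 - 0.96323) * 100 = 3.68%

3.68


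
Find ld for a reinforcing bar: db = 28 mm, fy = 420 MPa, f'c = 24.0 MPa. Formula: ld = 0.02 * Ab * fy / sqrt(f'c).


Ab = pi * 28^2 / 4 = 615.752 mm2
ld = 0.02 * 615.752 * 420 / sqrt(24.0)
= 1055.8 mm

1055.8


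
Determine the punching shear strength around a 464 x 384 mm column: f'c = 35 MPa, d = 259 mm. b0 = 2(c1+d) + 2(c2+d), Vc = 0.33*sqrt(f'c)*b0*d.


b0 = 2*(464 + 259) + 2*(384 + 259) = 2732 mm
Vc = 0.33 * sqrt(35) * 2732 * 259 / 1000
= 1381.43 kN

1381.43


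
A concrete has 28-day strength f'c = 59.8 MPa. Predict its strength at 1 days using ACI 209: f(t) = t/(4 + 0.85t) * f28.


f(1) = 1 / (4 + 0.85 * 1) * 59.8
= 1 / 4.85 * 59.8
= 12.33 MPa

12.33


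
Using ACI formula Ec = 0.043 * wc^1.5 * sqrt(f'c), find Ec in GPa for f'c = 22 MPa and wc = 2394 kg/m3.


Ec = 0.043 * 2394^1.5 * sqrt(22) / 1000
= 23.62 GPa

23.62


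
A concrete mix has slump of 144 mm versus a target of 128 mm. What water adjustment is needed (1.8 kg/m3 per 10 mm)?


Difference = 128 - 144 = -16 mm
Water adjustment = -16 * 1.8 / 10 = -2.9 kg/m3

-2.9
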